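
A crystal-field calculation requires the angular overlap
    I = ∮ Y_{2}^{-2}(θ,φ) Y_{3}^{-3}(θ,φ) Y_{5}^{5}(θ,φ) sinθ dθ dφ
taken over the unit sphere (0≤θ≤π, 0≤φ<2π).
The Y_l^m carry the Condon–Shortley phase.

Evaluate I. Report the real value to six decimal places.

-0.347235

Rules hold: Σm=0, L=10 even, 1≤5≤5.
N = 5·7·11 = 385
Δ = 0!·4!·6!/11! = 1/2310
Racah Σ t=0..0: t=0:+1/144 = 1/144
⇒ 3j(2 3 5; 0 0 0)² = 10/231, sgn -1
Racah Σ t=0..0: t=0:+1/17280 = 1/17280
⇒ 3j(2 3 5; -2 -3 5)² = 1/11, sgn +1
4πI² = N·(3j₀)²·(3jₘ)² = 50/33
I = -1·√(1.51515/4π) = -0.34723469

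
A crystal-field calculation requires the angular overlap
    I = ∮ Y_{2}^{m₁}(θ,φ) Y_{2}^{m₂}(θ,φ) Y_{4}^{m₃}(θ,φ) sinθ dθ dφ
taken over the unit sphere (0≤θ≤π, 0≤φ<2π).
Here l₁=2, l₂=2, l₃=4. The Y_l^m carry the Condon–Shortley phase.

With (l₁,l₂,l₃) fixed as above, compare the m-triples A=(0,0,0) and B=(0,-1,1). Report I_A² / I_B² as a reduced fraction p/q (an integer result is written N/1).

6/5

l's match ⇒ only the (l;m) 3-j factors differ between A and B.
A: triangle coeff Δ(2,2,4) = 1/630; Σ_t [0,0]: t=0:+1/16 = 1/16; (3j)²=2/35 [(2 2 4; 0 0 0)], sign=+1
B: triangle coeff Δ(2,2,4) = 1/630; Σ_t [0,0]: t=0:+1/24 = 1/24; (3j)²=1/21 [(2 2 4; 0 -1 1)], sign=-1
I_A²/I_B² = (2/35)/(1/21) = 6/5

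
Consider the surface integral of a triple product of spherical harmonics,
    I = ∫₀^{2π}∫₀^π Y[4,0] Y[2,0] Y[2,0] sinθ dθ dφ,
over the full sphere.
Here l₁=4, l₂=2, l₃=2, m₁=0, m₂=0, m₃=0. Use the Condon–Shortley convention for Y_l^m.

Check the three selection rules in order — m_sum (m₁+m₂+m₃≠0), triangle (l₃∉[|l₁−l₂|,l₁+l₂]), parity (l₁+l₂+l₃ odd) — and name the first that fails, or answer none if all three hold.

m₁+m₂+m₃ = 0 + 0 + 0 = 0  ✓
triangle: |4−2|=2 ≤ l₃=2 ≤ 4+2=6  ✓
parity: l₁+l₂+l₃ = 8 is even  ✓

none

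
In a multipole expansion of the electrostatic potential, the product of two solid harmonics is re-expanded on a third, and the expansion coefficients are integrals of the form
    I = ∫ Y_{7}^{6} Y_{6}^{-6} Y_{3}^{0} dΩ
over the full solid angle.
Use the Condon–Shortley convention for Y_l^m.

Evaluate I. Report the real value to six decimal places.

m-sum 0 ✓  L=16 even ✓  1≤3≤13 ✓
Π(2lᵢ+1) = 15×13×7 = 1365
triangle coeff Δ(7,6,3) = 1/2042040
Σ_t [4,6]: t=4:+1/207360 t=5:−1/57600 t=6:+1/207360 = -1/129600
(3j)²=168/12155 [(7 6 3; 0 0 0)], sign=+1
Σ_t [0,0]: t=0:+1/43545600 = 1/43545600
(3j)²=33/1190 [(7 6 3; 6 -6 0)], sign=-1
⇒ 4πI² = 756/1445
I = (-1)√(756/1445/(4π)) = -0.20404316

-0.204043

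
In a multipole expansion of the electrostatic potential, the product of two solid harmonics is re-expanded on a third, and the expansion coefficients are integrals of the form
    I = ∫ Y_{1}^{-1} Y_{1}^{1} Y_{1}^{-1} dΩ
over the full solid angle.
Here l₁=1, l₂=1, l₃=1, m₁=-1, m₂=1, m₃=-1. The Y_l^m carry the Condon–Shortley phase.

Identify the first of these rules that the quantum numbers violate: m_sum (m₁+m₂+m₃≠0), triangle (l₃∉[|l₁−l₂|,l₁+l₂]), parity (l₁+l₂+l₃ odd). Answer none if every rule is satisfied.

Σmᵢ = -1  ✗
l₃∈[|l₁−l₂|,l₁+l₂]=[0,2], have l₃=1
Σlᵢ = 3 ⇒ odd

m_sum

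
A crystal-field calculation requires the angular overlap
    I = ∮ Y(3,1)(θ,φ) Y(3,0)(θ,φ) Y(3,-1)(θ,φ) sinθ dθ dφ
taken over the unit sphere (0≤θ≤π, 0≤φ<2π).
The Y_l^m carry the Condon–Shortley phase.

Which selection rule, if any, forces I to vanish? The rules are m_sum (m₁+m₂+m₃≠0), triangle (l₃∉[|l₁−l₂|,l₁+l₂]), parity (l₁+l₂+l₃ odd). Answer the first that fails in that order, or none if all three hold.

azimuthal sum: 1 + 0 − 1 = 0  ✓
0 ≤ 3 ≤ 6 (triangle on l)  ✓
L = 3 + 3 + 3 = 9 (odd)  ✗

parity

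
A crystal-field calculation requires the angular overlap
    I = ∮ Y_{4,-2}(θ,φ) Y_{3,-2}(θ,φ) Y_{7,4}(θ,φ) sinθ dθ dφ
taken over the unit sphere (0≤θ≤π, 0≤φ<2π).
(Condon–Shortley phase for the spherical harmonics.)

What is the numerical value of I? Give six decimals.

Rules hold: Σm=0, L=14 even, 1≤7≤7.
N = 9·7·15 = 945
Δ = 0!·8!·6!/15! = 1/45045
Racah Σ t=0..0: t=0:+1/20736 = 1/20736
⇒ 3j(4 3 7; 0 0 0)² = 35/1287, sgn -1
Racah Σ t=0..0: t=0:+1/172800 = 1/172800
⇒ 3j(4 3 7; -2 -2 4)² = 2/65, sgn -1
4πI² = N·(3j₀)²·(3jₘ)² = 1470/1859
I = +1·√(0.790748/4π) = 0.25084996

0.250850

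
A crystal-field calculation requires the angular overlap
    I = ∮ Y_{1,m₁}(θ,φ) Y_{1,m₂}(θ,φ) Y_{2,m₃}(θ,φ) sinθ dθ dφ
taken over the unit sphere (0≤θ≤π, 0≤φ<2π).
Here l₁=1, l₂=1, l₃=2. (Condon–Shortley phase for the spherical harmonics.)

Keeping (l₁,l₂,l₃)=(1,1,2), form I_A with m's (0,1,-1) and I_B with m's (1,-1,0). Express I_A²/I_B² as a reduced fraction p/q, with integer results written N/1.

l's match ⇒ only the (l;m) 3-j factors differ between A and B.
A: triangle coeff Δ(1,1,2) = 1/30; Σ_t [0,0]: t=0:+1/2 = 1/2; (3j)²=1/10 [(1 1 2; 0 1 -1)], sign=-1
B: triangle coeff Δ(1,1,2) = 1/30; Σ_t [0,0]: t=0:+1/4 = 1/4; (3j)²=1/30 [(1 1 2; 1 -1 0)], sign=+1
I_A²/I_B² = (1/10)/(1/30) = 3/1

3/1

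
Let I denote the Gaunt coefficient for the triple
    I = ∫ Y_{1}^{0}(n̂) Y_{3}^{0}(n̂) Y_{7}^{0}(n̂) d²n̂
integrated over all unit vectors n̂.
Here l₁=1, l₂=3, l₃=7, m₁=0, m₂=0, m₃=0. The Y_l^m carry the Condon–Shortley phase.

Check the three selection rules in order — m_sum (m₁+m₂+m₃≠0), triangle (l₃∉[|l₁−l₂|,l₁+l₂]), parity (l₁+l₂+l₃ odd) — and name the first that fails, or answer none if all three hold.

azimuthal sum: 0 + 0 + 0 = 0  ✓
2 ≤ 7 ≤ 4 (triangle on l)  ✗
L = 1 + 3 + 7 = 11 (odd)

triangle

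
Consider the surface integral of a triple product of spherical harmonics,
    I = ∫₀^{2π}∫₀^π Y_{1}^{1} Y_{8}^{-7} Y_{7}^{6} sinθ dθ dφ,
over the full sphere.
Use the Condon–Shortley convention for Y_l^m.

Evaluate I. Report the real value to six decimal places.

-0.313531

m-sum 0 ✓  L=16 even ✓  7≤7≤9 ✓
Π(2lᵢ+1) = 3×17×15 = 765
triangle coeff Δ(1,8,7) = 1/2040
Σ_t [1,1]: t=1:−1/25401600 = -1/25401600
(3j)²=8/255 [(1 8 7; 0 0 0)], sign=+1
Σ_t [0,0]: t=0:+1/12454041600 = 1/12454041600
(3j)²=7/136 [(1 8 7; 1 -7 6)], sign=-1
⇒ 4πI² = 21/17
I = (-1)√(21/17/(4π)) = -0.31353083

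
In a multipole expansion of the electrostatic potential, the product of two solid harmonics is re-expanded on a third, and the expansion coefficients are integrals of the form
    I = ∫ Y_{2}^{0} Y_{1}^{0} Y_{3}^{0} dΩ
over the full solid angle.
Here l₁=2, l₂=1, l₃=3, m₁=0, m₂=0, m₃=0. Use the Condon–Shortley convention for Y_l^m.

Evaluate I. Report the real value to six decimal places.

0.247767

Rules hold: Σm=0, L=6 even, 1≤3≤3.
N = 5·3·7 = 105
Δ = 0!·4!·2!/7! = 1/105
Racah Σ t=0..0: t=0:+1/4 = 1/4
⇒ 3j(2 1 3; 0 0 0)² = 3/35, sgn -1
(m-triple is (0,0,0) — same symbol as above.)
4πI² = N·(3j₀)²·(3jₘ)² = 27/35
I = +1·√(0.771429/4π) = 0.24776670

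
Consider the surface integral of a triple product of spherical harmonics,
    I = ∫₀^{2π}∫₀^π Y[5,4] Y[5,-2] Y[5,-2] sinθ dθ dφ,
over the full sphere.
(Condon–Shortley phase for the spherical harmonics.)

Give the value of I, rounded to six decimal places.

0.000000

l₁+l₂+l₃=15 is odd: 3j(l;000)=0 ⇒ I=0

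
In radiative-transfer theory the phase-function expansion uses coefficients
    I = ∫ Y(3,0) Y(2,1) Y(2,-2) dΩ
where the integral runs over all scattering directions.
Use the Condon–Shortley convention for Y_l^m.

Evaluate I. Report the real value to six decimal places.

0 + 1 − 2 = -1 ≠ 0: azimuthal integral kills it; I = 0

0.000000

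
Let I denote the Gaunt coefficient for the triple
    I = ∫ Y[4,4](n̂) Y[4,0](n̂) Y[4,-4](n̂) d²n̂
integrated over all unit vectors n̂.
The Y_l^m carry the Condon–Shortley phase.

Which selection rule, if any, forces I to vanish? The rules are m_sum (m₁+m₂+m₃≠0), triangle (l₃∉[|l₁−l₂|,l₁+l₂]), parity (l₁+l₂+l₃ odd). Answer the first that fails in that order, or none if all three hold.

none

m₁+m₂+m₃ = 4 + 0 − 4 = 0  ✓
triangle: |4−4|=0 ≤ l₃=4 ≤ 4+4=8  ✓
parity: l₁+l₂+l₃ = 12 is even  ✓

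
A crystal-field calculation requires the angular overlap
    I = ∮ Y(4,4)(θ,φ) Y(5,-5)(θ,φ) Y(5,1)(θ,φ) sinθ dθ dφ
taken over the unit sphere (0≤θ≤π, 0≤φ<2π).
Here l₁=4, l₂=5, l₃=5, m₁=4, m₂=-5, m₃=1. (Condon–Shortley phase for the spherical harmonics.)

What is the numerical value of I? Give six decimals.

m-sum 0 ✓  L=14 even ✓  1≤5≤9 ✓
Π(2lᵢ+1) = 9×11×11 = 1089
triangle coeff Δ(4,5,5) = 1/3153150
Σ_t [0,4]: t=0:+1/69120 t=1:−1/1728 t=2:+1/576 t=3:−1/1728 t=4:+1/69120 = 7/11520
(3j)²=2/143 [(4 5 5; 0 0 0)], sign=-1
Σ_t [0,0]: t=0:+1/414720 = 1/414720
(3j)²=2/429 [(4 5 5; 4 -5 1)], sign=+1
⇒ 4πI² = 12/169
I = (-1)√(12/169/(4π)) = -0.07516962

-0.075170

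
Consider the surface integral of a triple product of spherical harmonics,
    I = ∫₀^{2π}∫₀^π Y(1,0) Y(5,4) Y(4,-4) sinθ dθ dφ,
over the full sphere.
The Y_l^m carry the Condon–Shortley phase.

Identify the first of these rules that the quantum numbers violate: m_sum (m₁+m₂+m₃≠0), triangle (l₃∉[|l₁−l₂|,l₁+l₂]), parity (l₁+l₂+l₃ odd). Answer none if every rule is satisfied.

azimuthal sum: 0 + 4 − 4 = 0  ✓
4 ≤ 4 ≤ 6 (triangle on l)  ✓
L = 1 + 5 + 4 = 10 (even)  ✓

none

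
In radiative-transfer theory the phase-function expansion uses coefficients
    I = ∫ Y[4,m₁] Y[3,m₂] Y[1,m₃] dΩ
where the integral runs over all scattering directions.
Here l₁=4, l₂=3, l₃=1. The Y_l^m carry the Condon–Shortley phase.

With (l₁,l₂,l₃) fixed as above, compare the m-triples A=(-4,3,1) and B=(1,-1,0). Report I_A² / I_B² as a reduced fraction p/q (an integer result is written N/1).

28/15

Shared (l₁,l₂,l₃)=(4,3,1): N and (l;000)² cancel in I_A²/I_B².
A: Δ = 6!·2!·0!/9! = 1/252; Racah Σ t=6..6: t=6:+1/1440 = 1/1440; ⇒ 3j(4 3 1; -4 3 1)² = 1/9, sgn +1
B: Δ = 6!·2!·0!/9! = 1/252; Racah Σ t=2..2: t=2:+1/48 = 1/48; ⇒ 3j(4 3 1; 1 -1 0)² = 5/84, sgn -1
I_A²/I_B² = (1/9)/(5/84) = 28/15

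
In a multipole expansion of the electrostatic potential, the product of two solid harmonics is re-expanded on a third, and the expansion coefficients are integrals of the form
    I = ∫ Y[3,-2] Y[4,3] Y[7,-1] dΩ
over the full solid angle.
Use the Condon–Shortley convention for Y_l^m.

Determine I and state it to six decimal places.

-0.046682

m-sum 0 ✓  L=14 even ✓  1≤7≤7 ✓
Π(2lᵢ+1) = 7×9×15 = 945
triangle coeff Δ(3,4,7) = 1/45045
Σ_t [0,0]: t=0:+1/20736 = 1/20736
(3j)²=35/1287 [(3 4 7; 0 0 0)], sign=-1
Σ_t [0,0]: t=0:+1/604800 = 1/604800
(3j)²=16/15015 [(3 4 7; -2 3 -1)], sign=+1
⇒ 4πI² = 560/20449
I = (-1)√(560/20449/(4π)) = -0.04668239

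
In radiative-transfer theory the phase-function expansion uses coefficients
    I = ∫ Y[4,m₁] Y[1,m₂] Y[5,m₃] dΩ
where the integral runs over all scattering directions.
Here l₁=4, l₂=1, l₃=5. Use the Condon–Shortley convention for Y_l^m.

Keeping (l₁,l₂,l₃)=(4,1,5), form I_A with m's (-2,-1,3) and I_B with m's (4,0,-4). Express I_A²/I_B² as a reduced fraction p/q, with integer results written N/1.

Same 4,1,5: normalisation and zero-m 3j drop out of the ratio.
A: Δ: 0! 8! 2! / 11! → 1/495; sum: t=0:+1/2880 = 1/2880; 3j²(4 1 5; -2 -1 3) = Δ·Π!·Σ² = 28/495  (sign +1)
B: Δ: 0! 8! 2! / 11! → 1/495; sum: t=0:+1/40320 = 1/40320; 3j²(4 1 5; 4 0 -4) = Δ·Π!·Σ² = 1/55  (sign -1)
I_A²/I_B² = (28/495)/(1/55) = 28/9

28/9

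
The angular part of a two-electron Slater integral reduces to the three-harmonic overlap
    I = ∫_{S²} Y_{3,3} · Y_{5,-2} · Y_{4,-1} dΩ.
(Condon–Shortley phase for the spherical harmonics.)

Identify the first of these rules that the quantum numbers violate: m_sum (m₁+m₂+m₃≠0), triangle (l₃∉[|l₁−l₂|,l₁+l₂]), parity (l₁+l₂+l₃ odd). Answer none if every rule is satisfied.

none

Σmᵢ = 0  ✓
l₃∈[|l₁−l₂|,l₁+l₂]=[2,8], have l₃=4  ✓
Σlᵢ = 12 ⇒ even  ✓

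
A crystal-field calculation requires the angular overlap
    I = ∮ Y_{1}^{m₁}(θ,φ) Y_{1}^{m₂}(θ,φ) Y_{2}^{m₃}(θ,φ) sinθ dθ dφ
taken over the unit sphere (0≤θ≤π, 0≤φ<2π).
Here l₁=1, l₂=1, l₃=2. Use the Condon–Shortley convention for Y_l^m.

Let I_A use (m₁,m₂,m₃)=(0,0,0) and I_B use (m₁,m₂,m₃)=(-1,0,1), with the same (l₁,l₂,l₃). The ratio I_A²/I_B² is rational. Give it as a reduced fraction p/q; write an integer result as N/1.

Shared (l₁,l₂,l₃)=(1,1,2): N and (l;000)² cancel in I_A²/I_B².
A: Δ = 0!·2!·2!/5! = 1/30; Racah Σ t=0..0: t=0:+1/1 = 1/1; ⇒ 3j(1 1 2; 0 0 0)² = 2/15, sgn +1
B: Δ = 0!·2!·2!/5! = 1/30; Racah Σ t=0..0: t=0:+1/2 = 1/2; ⇒ 3j(1 1 2; -1 0 1)² = 1/10, sgn -1
I_A²/I_B² = (2/15)/(1/10) = 4/3

4/3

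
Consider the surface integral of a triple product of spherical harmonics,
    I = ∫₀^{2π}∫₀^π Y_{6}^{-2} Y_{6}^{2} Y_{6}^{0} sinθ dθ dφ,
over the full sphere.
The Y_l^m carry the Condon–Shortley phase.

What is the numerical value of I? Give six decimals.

Rules hold: Σm=0, L=18 even, 0≤6≤12.
N = 13·13·13 = 2197
Δ = 6!·6!·6!/19! = 1/325909584
Racah Σ t=0..6: t=0:+1/373248000 t=1:−1/1728000 t=2:+1/110592 t=3:−1/46656 t=4:+1/110592 t=5:−1/1728000 t=6:+1/373248000 = -7/1555200
⇒ 3j(6 6 6; 0 0 0)² = 400/46189, sgn -1
Racah Σ t=2..6: t=2:+1/24883200 t=3:−1/518400 t=4:+1/110592 t=5:−1/155520 t=6:+1/1658880 = 11/8294400
⇒ 3j(6 6 6; -2 2 0)² = 11/4199, sgn +1
4πI² = N·(3j₀)²·(3jₘ)² = 5200/104329
I = -1·√(0.0498423/4π) = -0.06297878

-0.062979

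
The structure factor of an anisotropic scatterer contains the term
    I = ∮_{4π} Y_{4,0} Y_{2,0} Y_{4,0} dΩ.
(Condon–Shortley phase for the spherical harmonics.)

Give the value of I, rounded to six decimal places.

0.163840

Checks pass: Σm=0; 10 even; l₃=4∈[2,6].
(2·4+1)(2·2+1)(2·4+1) = 405
Δ: 2! 6! 2! / 11! → 1/13860
sum: t=0:+1/192 t=1:−1/36 t=2:+1/192 = -5/288
3j²(4 2 4; 0 0 0) = Δ·Π!·Σ² = 20/693  (sign -1)
(m-triple is (0,0,0) — same symbol as above.)
combine: 4πI² = 405·20/693·20/693 = 2000/5929
take √, sign +1: I = 0.16383977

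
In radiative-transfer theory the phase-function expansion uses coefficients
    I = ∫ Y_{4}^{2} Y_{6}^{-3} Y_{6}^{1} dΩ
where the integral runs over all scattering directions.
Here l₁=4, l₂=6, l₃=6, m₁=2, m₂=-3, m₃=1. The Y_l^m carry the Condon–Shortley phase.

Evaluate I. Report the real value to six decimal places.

0.036205

Rules hold: Σm=0, L=16 even, 2≤6≤10.
N = 9·13·13 = 1521
Δ = 4!·4!·8!/17! = 1/15315300
Racah Σ t=0..4: t=0:+1/829440 t=1:−1/25920 t=2:+1/9216 t=3:−1/25920 t=4:+1/829440 = 7/207360
⇒ 3j(4 6 6; 0 0 0)² = 28/2431, sgn +1
Racah Σ t=0..2: t=0:+1/69120 t=1:−1/51840 t=2:+1/483840 = -1/362880
⇒ 3j(4 6 6; 2 -3 1)² = 16/17017, sgn +1
4πI² = N·(3j₀)²·(3jₘ)² = 576/34969
I = +1·√(0.0164717/4π) = 0.03620468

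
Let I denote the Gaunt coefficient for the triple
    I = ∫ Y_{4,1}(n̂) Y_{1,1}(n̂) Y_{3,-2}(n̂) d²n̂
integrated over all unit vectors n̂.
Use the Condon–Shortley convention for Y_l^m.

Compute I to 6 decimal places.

-0.106622

Checks pass: Σm=0; 8 even; l₃=3∈[3,5].
(2·4+1)(2·1+1)(2·3+1) = 189
Δ: 2! 6! 0! / 9! → 1/252
sum: t=1:−1/36 = -1/36
3j²(4 1 3; 0 0 0) = Δ·Π!·Σ² = 4/63  (sign +1)
sum: t=2:+1/240 = 1/240
3j²(4 1 3; 1 1 -2) = Δ·Π!·Σ² = 1/84  (sign -1)
combine: 4πI² = 189·4/63·1/84 = 1/7
take √, sign -1: I = -0.10662181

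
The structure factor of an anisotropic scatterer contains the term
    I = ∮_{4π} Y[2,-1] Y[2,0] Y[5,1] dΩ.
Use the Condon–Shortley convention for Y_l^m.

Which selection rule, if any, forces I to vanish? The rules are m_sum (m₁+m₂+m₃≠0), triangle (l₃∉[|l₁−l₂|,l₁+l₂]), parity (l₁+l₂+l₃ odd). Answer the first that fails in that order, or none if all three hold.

triangle

m₁+m₂+m₃ = -1 + 0 + 1 = 0  ✓
triangle: |2−2|=0 ≤ l₃=5 ≤ 2+2=4  ✗
parity: l₁+l₂+l₃ = 9 is odd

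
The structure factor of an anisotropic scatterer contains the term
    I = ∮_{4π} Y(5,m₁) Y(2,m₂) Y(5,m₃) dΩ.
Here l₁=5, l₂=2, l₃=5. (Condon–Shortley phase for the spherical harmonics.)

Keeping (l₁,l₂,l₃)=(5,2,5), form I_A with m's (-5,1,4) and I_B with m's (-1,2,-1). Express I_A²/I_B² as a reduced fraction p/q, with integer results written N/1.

l's match ⇒ only the (l;m) 3-j factors differ between A and B.
A: triangle coeff Δ(5,2,5) = 1/38610; Σ_t [2,2]: t=2:+1/80640 = 1/80640; (3j)²=9/286 [(5 2 5; -5 1 4)], sign=-1
B: triangle coeff Δ(5,2,5) = 1/38610; Σ_t [2,2]: t=2:+1/2304 = 1/2304; (3j)²=5/143 [(5 2 5; -1 2 -1)], sign=+1
I_A²/I_B² = (9/286)/(5/143) = 9/10

9/10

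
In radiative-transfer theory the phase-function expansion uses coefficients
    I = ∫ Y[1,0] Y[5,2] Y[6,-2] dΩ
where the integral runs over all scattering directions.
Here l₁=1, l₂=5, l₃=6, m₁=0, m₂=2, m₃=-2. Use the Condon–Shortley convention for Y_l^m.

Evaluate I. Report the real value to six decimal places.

0.231133

Rules hold: Σm=0, L=12 even, 4≤6≤6.
N = 3·11·13 = 429
Δ = 0!·2!·10!/13! = 1/858
Racah Σ t=0..0: t=0:+1/14400 = 1/14400
⇒ 3j(1 5 6; 0 0 0)² = 6/143, sgn +1
Racah Σ t=0..0: t=0:+1/30240 = 1/30240
⇒ 3j(1 5 6; 0 2 -2)² = 16/429, sgn +1
4πI² = N·(3j₀)²·(3jₘ)² = 96/143
I = +1·√(0.671329/4π) = 0.23113338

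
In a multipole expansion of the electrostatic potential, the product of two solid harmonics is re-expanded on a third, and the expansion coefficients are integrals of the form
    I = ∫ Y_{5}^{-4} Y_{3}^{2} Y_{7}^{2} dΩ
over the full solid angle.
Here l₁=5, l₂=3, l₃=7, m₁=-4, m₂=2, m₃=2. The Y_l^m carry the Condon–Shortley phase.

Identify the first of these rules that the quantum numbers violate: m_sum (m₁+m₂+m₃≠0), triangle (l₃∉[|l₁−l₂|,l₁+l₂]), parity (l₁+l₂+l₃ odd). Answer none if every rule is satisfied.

azimuthal sum: -4 + 2 + 2 = 0  ✓
2 ≤ 7 ≤ 8 (triangle on l)  ✓
L = 5 + 3 + 7 = 15 (odd)  ✗

parity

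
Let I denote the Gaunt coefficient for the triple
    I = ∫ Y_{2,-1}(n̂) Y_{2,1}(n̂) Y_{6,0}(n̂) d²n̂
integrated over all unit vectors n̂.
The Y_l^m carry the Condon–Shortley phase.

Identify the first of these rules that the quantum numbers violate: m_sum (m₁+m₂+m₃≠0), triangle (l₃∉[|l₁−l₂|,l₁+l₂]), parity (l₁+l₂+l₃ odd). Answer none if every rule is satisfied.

azimuthal sum: -1 + 1 + 0 = 0  ✓
0 ≤ 6 ≤ 4 (triangle on l)  ✗
L = 2 + 2 + 6 = 10 (even)

triangle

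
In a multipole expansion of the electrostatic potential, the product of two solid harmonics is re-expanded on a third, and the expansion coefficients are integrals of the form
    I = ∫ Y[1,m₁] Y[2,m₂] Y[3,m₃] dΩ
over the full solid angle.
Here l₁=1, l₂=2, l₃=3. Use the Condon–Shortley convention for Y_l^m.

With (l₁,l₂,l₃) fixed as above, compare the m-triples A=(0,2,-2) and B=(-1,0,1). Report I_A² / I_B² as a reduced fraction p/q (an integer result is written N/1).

Shared (l₁,l₂,l₃)=(1,2,3): N and (l;000)² cancel in I_A²/I_B².
A: Δ = 0!·2!·4!/7! = 1/105; Racah Σ t=0..0: t=0:+1/24 = 1/24; ⇒ 3j(1 2 3; 0 2 -2)² = 1/21, sgn -1
B: Δ = 0!·2!·4!/7! = 1/105; Racah Σ t=0..0: t=0:+1/8 = 1/8; ⇒ 3j(1 2 3; -1 0 1)² = 2/35, sgn +1
I_A²/I_B² = (1/21)/(2/35) = 5/6

5/6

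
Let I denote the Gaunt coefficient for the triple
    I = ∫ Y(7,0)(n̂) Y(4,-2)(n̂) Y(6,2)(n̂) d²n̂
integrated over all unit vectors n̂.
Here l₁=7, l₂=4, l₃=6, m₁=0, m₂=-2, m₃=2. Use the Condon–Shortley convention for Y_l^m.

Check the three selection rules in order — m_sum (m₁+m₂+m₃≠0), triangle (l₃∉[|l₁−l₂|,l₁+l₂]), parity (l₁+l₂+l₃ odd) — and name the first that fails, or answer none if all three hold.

azimuthal sum: 0 − 2 + 2 = 0  ✓
3 ≤ 6 ≤ 11 (triangle on l)  ✓
L = 7 + 4 + 6 = 17 (odd)  ✗

parity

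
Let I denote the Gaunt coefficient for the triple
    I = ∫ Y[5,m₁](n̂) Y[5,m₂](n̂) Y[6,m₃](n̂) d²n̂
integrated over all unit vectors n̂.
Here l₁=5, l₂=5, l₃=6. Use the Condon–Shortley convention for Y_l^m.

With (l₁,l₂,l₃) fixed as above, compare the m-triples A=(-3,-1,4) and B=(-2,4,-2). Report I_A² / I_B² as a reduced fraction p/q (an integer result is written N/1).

169/420

Shared (l₁,l₂,l₃)=(5,5,6): N and (l;000)² cancel in I_A²/I_B².
A: Δ = 4!·6!·6!/17! = 1/28588560; Racah Σ t=2..4: t=2:+1/138240 t=3:−1/86400 t=4:+1/829440 = -13/4147200; ⇒ 3j(5 5 6; -3 -1 4)² = 13/3740, sgn -1
B: Δ = 4!·6!·6!/17! = 1/28588560; Racah Σ t=3..4: t=3:−1/207360 t=4:+1/103680 = 1/207360; ⇒ 3j(5 5 6; -2 4 -2)² = 21/2431, sgn +1
I_A²/I_B² = (13/3740)/(21/2431) = 169/420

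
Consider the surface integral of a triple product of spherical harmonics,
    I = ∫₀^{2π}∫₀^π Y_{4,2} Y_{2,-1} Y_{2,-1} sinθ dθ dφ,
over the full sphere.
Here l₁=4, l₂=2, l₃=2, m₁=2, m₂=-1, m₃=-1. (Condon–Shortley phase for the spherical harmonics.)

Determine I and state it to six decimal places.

Rules hold: Σm=0, L=8 even, 2≤2≤6.
N = 9·5·5 = 225
Δ = 4!·4!·0!/9! = 1/630
Racah Σ t=2..2: t=2:+1/16 = 1/16
⇒ 3j(4 2 2; 0 0 0)² = 2/35, sgn +1
Racah Σ t=1..1: t=1:−1/36 = -1/36
⇒ 3j(4 2 2; 2 -1 -1)² = 4/63, sgn +1
4πI² = N·(3j₀)²·(3jₘ)² = 40/49
I = +1·√(0.816327/4π) = 0.25487487

0.254875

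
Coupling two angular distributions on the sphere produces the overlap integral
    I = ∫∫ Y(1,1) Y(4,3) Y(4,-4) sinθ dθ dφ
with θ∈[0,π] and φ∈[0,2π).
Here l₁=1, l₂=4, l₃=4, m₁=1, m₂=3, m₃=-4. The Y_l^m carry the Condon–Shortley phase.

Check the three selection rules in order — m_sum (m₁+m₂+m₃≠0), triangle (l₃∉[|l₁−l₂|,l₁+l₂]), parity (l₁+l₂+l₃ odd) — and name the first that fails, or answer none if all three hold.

m₁+m₂+m₃ = 1 + 3 − 4 = 0  ✓
triangle: |1−4|=3 ≤ l₃=4 ≤ 1+4=5  ✓
parity: l₁+l₂+l₃ = 9 is odd  ✗

parity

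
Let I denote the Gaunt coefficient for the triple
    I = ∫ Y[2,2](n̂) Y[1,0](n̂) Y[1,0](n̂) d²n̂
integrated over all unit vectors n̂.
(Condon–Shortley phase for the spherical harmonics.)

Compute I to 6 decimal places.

2 + 0 + 0 = 2 ≠ 0: azimuthal integral kills it; I = 0

0.000000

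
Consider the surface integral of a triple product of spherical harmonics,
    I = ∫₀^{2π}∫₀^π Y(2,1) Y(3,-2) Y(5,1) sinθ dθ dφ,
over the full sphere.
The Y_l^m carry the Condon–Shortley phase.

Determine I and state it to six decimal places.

Checks pass: Σm=0; 10 even; l₃=5∈[1,5].
(2·2+1)(2·3+1)(2·5+1) = 385
Δ: 0! 4! 6! / 11! → 1/2310
sum: t=0:+1/144 = 1/144
3j²(2 3 5; 0 0 0) = Δ·Π!·Σ² = 10/231  (sign -1)
sum: t=0:+1/720 = 1/720
3j²(2 3 5; 1 -2 1) = Δ·Π!·Σ² = 4/385  (sign +1)
combine: 4πI² = 385·10/231·4/385 = 40/231
take √, sign -1: I = -0.11738675

-0.117387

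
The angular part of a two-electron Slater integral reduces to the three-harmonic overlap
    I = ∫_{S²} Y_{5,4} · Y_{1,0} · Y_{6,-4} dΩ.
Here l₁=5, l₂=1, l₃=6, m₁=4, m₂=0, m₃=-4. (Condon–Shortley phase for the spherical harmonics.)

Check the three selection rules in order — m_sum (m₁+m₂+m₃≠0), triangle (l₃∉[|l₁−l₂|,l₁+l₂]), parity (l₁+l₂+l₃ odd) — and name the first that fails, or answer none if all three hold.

none

m₁+m₂+m₃ = 4 + 0 − 4 = 0  ✓
triangle: |5−1|=4 ≤ l₃=6 ≤ 5+1=6  ✓
parity: l₁+l₂+l₃ = 12 is even  ✓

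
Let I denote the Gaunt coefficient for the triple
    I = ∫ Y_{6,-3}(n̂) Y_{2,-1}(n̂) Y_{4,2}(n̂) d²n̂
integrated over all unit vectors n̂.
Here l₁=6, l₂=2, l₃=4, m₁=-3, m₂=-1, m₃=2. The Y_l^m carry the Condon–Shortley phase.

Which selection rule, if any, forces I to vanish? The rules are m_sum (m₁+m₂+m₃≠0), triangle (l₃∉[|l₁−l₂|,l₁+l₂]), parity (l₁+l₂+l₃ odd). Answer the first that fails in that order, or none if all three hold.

azimuthal sum: -3 − 1 + 2 = -2  ✗
4 ≤ 4 ≤ 8 (triangle on l)
L = 6 + 2 + 4 = 12 (even)

m_sum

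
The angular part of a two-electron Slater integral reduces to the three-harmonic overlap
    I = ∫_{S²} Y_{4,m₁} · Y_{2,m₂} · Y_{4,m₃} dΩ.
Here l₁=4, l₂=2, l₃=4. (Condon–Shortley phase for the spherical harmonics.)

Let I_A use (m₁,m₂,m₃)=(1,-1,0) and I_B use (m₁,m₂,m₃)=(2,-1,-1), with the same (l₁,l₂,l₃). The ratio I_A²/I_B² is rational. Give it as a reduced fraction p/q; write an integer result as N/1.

10/81

l's match ⇒ only the (l;m) 3-j factors differ between A and B.
A: triangle coeff Δ(4,2,4) = 1/13860; Σ_t [0,1]: t=0:+1/72 t=1:−1/96 = 1/288; (3j)²=1/462 [(4 2 4; 1 -1 0)], sign=+1
B: triangle coeff Δ(4,2,4) = 1/13860; Σ_t [0,1]: t=0:+1/96 t=1:−1/240 = 1/160; (3j)²=27/1540 [(4 2 4; 2 -1 -1)], sign=-1
I_A²/I_B² = (1/462)/(27/1540) = 10/81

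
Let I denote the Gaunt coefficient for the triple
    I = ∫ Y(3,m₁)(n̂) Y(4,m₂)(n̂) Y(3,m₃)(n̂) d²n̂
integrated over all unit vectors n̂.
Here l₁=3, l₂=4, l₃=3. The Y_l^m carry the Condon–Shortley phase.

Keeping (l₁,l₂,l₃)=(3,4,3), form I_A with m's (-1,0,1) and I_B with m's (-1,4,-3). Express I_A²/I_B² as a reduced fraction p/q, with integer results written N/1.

Shared (l₁,l₂,l₃)=(3,4,3): N and (l;000)² cancel in I_A²/I_B².
A: Δ = 4!·2!·4!/11! = 1/34650; Racah Σ t=2..4: t=2:+1/32 t=3:−1/36 t=4:+1/1152 = 5/1152; ⇒ 3j(3 4 3; -1 0 1)² = 1/1386, sgn +1
B: Δ = 4!·2!·4!/11! = 1/34650; Racah Σ t=4..4: t=4:+1/1152 = 1/1152; ⇒ 3j(3 4 3; -1 4 -3)² = 1/33, sgn +1
I_A²/I_B² = (1/1386)/(1/33) = 1/42

1/42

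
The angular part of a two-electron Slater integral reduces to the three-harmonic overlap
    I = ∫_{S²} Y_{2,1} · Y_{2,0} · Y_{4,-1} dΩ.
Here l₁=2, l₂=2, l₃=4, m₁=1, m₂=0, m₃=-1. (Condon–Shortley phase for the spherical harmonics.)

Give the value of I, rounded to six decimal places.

Rules hold: Σm=0, L=8 even, 0≤4≤4.
N = 5·5·9 = 225
Δ = 0!·4!·4!/9! = 1/630
Racah Σ t=0..0: t=0:+1/16 = 1/16
⇒ 3j(2 2 4; 0 0 0)² = 2/35, sgn +1
Racah Σ t=0..0: t=0:+1/24 = 1/24
⇒ 3j(2 2 4; 1 0 -1)² = 1/21, sgn -1
4πI² = N·(3j₀)²·(3jₘ)² = 30/49
I = -1·√(0.612245/4π) = -0.22072812

-0.220728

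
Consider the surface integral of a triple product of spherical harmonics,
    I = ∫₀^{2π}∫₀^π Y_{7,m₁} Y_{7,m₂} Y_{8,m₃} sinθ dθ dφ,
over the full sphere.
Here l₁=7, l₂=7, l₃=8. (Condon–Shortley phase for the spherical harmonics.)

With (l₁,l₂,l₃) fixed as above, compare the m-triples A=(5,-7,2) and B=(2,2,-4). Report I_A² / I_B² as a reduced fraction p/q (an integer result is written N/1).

91/110

Shared (l₁,l₂,l₃)=(7,7,8): N and (l;000)² cancel in I_A²/I_B².
A: Δ = 6!·8!·8!/23! = 1/22086194130; Racah Σ t=0..0: t=0:+1/41803776000 = 1/41803776000; ⇒ 3j(7 7 8; 5 -7 2)² = 42/7429, sgn +1
B: Δ = 6!·8!·8!/23! = 1/22086194130; Racah Σ t=1..5: t=1:−1/2786918400 t=2:+1/174182400 t=3:−1/74649600 t=4:+1/174182400 t=5:−1/2786918400 = -11/4180377600; ⇒ 3j(7 7 8; 2 2 -4)² = 660/96577, sgn -1
I_A²/I_B² = (42/7429)/(660/96577) = 91/110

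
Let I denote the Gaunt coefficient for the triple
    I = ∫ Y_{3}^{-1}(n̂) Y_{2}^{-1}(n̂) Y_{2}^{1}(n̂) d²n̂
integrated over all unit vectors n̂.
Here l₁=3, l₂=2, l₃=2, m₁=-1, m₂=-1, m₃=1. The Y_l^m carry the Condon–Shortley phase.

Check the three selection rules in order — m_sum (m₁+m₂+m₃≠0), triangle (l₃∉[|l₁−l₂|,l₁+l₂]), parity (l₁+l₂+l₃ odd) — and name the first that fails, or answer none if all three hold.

m_sum

m₁+m₂+m₃ = -1 − 1 + 1 = -1  ✗
triangle: |3−2|=1 ≤ l₃=2 ≤ 3+2=5
parity: l₁+l₂+l₃ = 7 is odd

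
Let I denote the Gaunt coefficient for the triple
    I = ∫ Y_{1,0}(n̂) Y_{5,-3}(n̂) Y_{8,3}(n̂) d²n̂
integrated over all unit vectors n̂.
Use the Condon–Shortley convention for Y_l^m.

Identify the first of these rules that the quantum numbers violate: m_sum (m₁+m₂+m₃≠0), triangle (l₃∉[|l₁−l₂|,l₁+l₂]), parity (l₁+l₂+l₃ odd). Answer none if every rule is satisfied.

Σmᵢ = 0  ✓
l₃∈[|l₁−l₂|,l₁+l₂]=[4,6], have l₃=8  ✗
Σlᵢ = 14 ⇒ even

triangle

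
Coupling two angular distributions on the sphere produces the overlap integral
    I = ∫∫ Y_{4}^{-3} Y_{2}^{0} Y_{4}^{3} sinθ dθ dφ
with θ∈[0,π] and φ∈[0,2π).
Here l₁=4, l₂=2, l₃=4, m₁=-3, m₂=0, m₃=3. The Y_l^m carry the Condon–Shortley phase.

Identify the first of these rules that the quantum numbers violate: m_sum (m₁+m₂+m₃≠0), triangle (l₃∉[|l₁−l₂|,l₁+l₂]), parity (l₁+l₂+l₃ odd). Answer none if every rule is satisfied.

m₁+m₂+m₃ = -3 + 0 + 3 = 0  ✓
triangle: |4−2|=2 ≤ l₃=4 ≤ 4+2=6  ✓
parity: l₁+l₂+l₃ = 10 is even  ✓

none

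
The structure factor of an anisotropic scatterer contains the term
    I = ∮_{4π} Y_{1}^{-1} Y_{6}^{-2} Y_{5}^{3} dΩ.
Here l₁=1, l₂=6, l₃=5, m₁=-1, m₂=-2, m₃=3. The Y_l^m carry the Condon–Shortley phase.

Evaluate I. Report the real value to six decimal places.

m-sum 0 ✓  L=12 even ✓  5≤5≤7 ✓
Π(2lᵢ+1) = 3×13×11 = 429
triangle coeff Δ(1,6,5) = 1/858
Σ_t [1,1]: t=1:−1/14400 = -1/14400
(3j)²=6/143 [(1 6 5; 0 0 0)], sign=+1
Σ_t [2,2]: t=2:+1/161280 = 1/161280
(3j)²=1/143 [(1 6 5; -1 -2 3)], sign=+1
⇒ 4πI² = 18/143
I = (+1)√(18/143/(4π)) = 0.10008369

0.100084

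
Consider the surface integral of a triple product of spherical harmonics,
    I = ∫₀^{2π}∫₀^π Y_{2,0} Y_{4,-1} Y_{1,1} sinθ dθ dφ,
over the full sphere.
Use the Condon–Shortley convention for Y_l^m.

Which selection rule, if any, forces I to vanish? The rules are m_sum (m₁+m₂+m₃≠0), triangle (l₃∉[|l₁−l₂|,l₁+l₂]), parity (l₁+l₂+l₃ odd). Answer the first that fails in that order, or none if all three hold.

Σmᵢ = 0  ✓
l₃∈[|l₁−l₂|,l₁+l₂]=[2,6], have l₃=1  ✗
Σlᵢ = 7 ⇒ odd

triangle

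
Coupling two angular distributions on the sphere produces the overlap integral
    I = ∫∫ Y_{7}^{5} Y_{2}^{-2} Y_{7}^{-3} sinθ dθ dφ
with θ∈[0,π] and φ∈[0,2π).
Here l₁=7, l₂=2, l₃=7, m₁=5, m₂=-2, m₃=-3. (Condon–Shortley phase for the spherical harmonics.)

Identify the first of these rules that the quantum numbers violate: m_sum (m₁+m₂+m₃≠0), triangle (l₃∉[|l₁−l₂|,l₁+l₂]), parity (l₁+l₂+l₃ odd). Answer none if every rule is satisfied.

m₁+m₂+m₃ = 5 − 2 − 3 = 0  ✓
triangle: |7−2|=5 ≤ l₃=7 ≤ 7+2=9  ✓
parity: l₁+l₂+l₃ = 16 is even  ✓

none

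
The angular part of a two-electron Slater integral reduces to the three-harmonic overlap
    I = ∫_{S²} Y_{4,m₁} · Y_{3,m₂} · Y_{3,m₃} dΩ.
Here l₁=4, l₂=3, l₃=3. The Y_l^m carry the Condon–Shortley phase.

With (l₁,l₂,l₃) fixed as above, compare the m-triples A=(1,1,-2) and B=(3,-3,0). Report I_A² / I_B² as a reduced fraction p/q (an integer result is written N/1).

Same 4,3,3: normalisation and zero-m 3j drop out of the ratio.
A: Δ: 4! 4! 2! / 11! → 1/34650; sum: t=2:+1/48 t=3:−1/144 = 1/72; 3j²(4 3 3; 1 1 -2) = Δ·Π!·Σ² = 16/693  (sign -1)
B: Δ: 4! 4! 2! / 11! → 1/34650; sum: t=0:+1/288 = 1/288; 3j²(4 3 3; 3 -3 0) = Δ·Π!·Σ² = 1/22  (sign -1)
I_A²/I_B² = (16/693)/(1/22) = 32/63

32/63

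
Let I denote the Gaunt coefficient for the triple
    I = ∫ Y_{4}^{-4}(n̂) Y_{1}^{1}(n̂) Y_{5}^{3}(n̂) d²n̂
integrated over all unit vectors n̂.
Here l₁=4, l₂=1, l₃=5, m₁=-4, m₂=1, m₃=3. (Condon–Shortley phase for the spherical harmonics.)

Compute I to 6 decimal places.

m-sum 0 ✓  L=10 even ✓  3≤5≤5 ✓
Π(2lᵢ+1) = 9×3×11 = 297
triangle coeff Δ(4,1,5) = 1/495
Σ_t [0,0]: t=0:+1/576 = 1/576
(3j)²=5/99 [(4 1 5; 0 0 0)], sign=-1
Σ_t [0,0]: t=0:+1/80640 = 1/80640
(3j)²=1/495 [(4 1 5; -4 1 3)], sign=+1
⇒ 4πI² = 1/33
I = (-1)√(1/33/(4π)) = -0.04910640

-0.049106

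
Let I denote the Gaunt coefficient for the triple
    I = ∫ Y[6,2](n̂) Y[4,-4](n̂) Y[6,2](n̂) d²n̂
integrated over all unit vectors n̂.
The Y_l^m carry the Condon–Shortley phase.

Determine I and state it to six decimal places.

0.176698

m-sum 0 ✓  L=16 even ✓  2≤6≤10 ✓
Π(2lᵢ+1) = 13×9×13 = 1521
triangle coeff Δ(6,4,6) = 1/15315300
Σ_t [0,4]: t=0:+1/829440 t=1:−1/25920 t=2:+1/9216 t=3:−1/25920 t=4:+1/829440 = 7/207360
(3j)²=28/2431 [(6 4 6; 0 0 0)], sign=+1
Σ_t [0,0]: t=0:+1/331776 = 1/331776
(3j)²=490/21879 [(6 4 6; 2 -4 2)], sign=+1
⇒ 4πI² = 13720/34969
I = (+1)√(13720/34969/(4π)) = 0.17669755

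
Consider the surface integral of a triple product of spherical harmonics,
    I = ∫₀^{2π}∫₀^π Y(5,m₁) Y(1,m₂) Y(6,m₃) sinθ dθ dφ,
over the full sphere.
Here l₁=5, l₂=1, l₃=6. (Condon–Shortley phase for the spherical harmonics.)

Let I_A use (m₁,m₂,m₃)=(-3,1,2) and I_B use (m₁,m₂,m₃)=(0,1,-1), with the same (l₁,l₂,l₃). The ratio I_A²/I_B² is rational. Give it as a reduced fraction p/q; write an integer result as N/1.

Same 5,1,6: normalisation and zero-m 3j drop out of the ratio.
A: Δ: 0! 10! 2! / 13! → 1/858; sum: t=0:+1/161280 = 1/161280; 3j²(5 1 6; -3 1 2) = Δ·Π!·Σ² = 1/143  (sign +1)
B: Δ: 0! 10! 2! / 13! → 1/858; sum: t=0:+1/28800 = 1/28800; 3j²(5 1 6; 0 1 -1) = Δ·Π!·Σ² = 7/286  (sign -1)
I_A²/I_B² = (1/143)/(7/286) = 2/7

2/7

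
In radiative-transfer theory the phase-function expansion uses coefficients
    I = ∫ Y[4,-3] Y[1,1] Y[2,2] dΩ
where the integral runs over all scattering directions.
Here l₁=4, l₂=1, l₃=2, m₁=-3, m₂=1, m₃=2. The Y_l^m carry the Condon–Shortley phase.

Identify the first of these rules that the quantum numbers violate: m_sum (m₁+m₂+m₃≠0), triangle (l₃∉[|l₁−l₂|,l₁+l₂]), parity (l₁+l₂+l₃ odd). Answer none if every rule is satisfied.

azimuthal sum: -3 + 1 + 2 = 0  ✓
3 ≤ 2 ≤ 5 (triangle on l)  ✗
L = 4 + 1 + 2 = 7 (odd)

triangle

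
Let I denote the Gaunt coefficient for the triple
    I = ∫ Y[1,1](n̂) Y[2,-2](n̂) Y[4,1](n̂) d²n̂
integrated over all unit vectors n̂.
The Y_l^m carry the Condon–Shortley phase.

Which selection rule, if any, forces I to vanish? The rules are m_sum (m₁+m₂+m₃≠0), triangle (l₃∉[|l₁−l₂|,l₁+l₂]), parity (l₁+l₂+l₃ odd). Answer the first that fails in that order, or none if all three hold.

triangle

azimuthal sum: 1 − 2 + 1 = 0  ✓
1 ≤ 4 ≤ 3 (triangle on l)  ✗
L = 1 + 2 + 4 = 7 (odd)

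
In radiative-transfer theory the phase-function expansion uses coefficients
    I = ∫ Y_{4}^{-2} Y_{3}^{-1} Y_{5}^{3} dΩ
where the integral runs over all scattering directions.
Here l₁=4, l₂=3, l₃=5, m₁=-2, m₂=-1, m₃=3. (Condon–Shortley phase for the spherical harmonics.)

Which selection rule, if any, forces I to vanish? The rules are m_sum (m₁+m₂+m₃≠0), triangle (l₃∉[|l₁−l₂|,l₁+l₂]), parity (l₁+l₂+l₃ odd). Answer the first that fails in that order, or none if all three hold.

none

m₁+m₂+m₃ = -2 − 1 + 3 = 0  ✓
triangle: |4−3|=1 ≤ l₃=5 ≤ 4+3=7  ✓
parity: l₁+l₂+l₃ = 12 is even  ✓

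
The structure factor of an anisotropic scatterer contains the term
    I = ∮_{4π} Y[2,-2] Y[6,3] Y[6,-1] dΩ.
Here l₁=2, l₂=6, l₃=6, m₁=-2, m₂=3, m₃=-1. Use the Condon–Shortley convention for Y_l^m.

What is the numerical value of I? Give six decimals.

m-sum 0 ✓  L=14 even ✓  4≤6≤8 ✓
Π(2lᵢ+1) = 5×13×13 = 845
triangle coeff Δ(2,6,6) = 1/90090
Σ_t [0,2]: t=0:+1/69120 t=1:−1/14400 t=2:+1/69120 = -7/172800
(3j)²=14/715 [(2 6 6; 0 0 0)], sign=-1
Σ_t [2,2]: t=2:+1/120960 = 1/120960
(3j)²=24/1001 [(2 6 6; -2 3 -1)], sign=-1
⇒ 4πI² = 48/121
I = (+1)√(48/121/(4π)) = 0.17767364

0.177674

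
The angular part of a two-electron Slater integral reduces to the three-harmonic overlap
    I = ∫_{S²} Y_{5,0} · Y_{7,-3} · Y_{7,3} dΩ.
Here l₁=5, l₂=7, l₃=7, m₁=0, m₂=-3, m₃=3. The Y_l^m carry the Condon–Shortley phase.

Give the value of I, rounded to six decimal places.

0.000000

l₁+l₂+l₃=19 is odd: 3j(l;000)=0 ⇒ I=0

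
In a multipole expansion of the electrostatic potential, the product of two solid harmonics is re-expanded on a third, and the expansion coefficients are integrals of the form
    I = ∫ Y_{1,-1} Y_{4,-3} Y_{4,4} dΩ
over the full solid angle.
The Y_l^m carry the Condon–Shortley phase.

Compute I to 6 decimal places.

Σlᵢ=9 odd — θ-integrand is odd under cosθ→−cosθ; I=0

0.000000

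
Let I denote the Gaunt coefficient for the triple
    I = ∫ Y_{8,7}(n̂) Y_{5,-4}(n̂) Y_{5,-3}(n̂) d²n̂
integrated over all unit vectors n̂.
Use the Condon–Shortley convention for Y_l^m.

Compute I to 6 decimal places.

Checks pass: Σm=0; 18 even; l₃=5∈[3,13].
(2·8+1)(2·5+1)(2·5+1) = 2057
Δ: 8! 8! 2! / 19! → 1/37413090
sum: t=3:−1/1036800 t=4:+1/331776 t=5:−1/1036800 = 1/921600
3j²(8 5 5; 0 0 0) = Δ·Π!·Σ² = 490/46189  (sign -1)
sum: t=0:+1/203212800 t=1:−1/406425600 = 1/406425600
3j²(8 5 5; 7 -4 -3) = Δ·Π!·Σ² = 2/323  (sign +1)
combine: 4πI² = 2057·490/46189·2/323 = 10780/79781
take √, sign -1: I = -0.10369426

-0.103694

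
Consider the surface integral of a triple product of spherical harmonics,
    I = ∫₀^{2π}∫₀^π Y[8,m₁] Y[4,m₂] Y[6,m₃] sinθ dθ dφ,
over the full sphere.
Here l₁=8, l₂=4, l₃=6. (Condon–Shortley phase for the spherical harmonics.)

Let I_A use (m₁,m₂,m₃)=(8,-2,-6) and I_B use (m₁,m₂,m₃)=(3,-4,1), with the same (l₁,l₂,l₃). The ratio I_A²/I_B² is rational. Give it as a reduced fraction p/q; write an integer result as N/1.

286/147

l's match ⇒ only the (l;m) 3-j factors differ between A and B.
A: triangle coeff Δ(8,4,6) = 1/23279256; Σ_t [0,0]: t=0:+1/5225472000 = 1/5225472000; (3j)²=22/969 [(8 4 6; 8 -2 -6)], sign=+1
B: triangle coeff Δ(8,4,6) = 1/23279256; Σ_t [0,0]: t=0:+1/20736000 = 1/20736000; (3j)²=49/4199 [(8 4 6; 3 -4 1)], sign=-1
I_A²/I_B² = (22/969)/(49/4199) = 286/147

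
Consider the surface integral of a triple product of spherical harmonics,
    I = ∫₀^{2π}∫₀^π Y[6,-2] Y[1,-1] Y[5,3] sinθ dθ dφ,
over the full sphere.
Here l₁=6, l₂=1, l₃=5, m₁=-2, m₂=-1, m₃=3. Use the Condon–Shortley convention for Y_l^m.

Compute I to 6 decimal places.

Checks pass: Σm=0; 12 even; l₃=5∈[5,7].
(2·6+1)(2·1+1)(2·5+1) = 429
Δ: 2! 10! 0! / 13! → 1/858
sum: t=1:−1/14400 = -1/14400
3j²(6 1 5; 0 0 0) = Δ·Π!·Σ² = 6/143  (sign +1)
sum: t=0:+1/161280 = 1/161280
3j²(6 1 5; -2 -1 3) = Δ·Π!·Σ² = 1/143  (sign +1)
combine: 4πI² = 429·6/143·1/143 = 18/143
take √, sign +1: I = 0.10008369

0.100084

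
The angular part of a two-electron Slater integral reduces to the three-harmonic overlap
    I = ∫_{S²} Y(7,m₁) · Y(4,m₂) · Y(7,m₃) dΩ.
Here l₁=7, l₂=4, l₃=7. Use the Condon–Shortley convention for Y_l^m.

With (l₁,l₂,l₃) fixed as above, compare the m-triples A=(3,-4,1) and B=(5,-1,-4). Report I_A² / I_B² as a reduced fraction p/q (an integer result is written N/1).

68600/3267

Shared (l₁,l₂,l₃)=(7,4,7): N and (l;000)² cancel in I_A²/I_B².
A: Δ = 4!·10!·4!/19! = 1/58198140; Racah Σ t=0..0: t=0:+1/9953280 = 1/9953280; ⇒ 3j(7 4 7; 3 -4 1)² = 2450/138567, sgn +1
B: Δ = 4!·10!·4!/19! = 1/58198140; Racah Σ t=0..2: t=0:+1/11612160 t=1:−1/8709120 t=2:+1/87091200 = -1/58060800; ⇒ 3j(7 4 7; 5 -1 -4)² = 99/117572, sgn +1
I_A²/I_B² = (2450/138567)/(99/117572) = 68600/3267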